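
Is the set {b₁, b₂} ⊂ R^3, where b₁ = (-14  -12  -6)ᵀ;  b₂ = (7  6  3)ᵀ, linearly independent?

linearly dependent

Row-reduce the matrix whose columns are b₁, b₂.
The reduction yields 1 nonzero row, so the rank is 1.
Since rank 1 < 2, the set is linearly dependent.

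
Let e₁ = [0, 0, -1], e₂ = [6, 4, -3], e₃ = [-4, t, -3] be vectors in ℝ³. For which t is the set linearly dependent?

t = -8/3

The set is linearly dependent precisely when det[e₁; e₂; e₃] = 0.
Cofactor expansion gives det = -6*t - 16.
This vanishes exactly when t = -8/3.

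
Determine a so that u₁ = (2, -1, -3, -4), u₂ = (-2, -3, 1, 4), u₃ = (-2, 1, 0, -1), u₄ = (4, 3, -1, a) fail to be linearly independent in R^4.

Dependence holds iff the 4×4 matrix [u₁ u₂ u₃ u₄] is singular.
Cofactor expansion gives det = 24*a + 92.
Solving 24*a + 92 = 0 yields a = -23/6.

a = -23/6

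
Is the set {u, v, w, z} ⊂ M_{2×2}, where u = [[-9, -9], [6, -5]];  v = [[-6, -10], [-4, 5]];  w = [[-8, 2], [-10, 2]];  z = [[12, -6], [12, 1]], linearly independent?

Take coordinates with respect to the standard basis {E₁₁, E₁₂, E₂₁, E₂₂}.
The matrix [u|v|w|z] has determinant -84.
A nonzero determinant means the columns are linearly independent.

linearly independent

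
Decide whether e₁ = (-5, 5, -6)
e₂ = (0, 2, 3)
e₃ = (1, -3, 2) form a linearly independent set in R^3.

Place the vectors as rows of a 3×3 matrix and reduce to echelon form.
The reduction yields 3 nonzero rows, so the rank is 3.
Since rank = 3 (the number of vectors), the set is linearly independent.

linearly independent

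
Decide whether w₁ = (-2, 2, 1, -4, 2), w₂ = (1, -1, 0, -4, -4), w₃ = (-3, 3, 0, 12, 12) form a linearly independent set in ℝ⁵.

linearly dependent

Place the vectors as rows of a 3×5 matrix and reduce to echelon form.
The reduction yields 2 nonzero rows, so the rank is 2.
Since rank 2 < 3, the set is linearly dependent.
Indeed 3w₂ + w₃ = 0.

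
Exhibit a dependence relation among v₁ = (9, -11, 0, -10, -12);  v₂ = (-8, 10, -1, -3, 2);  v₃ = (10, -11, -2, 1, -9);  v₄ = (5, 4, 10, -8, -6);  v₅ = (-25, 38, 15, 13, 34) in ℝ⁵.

2v₁ + v₂ + 2v₃ - v₄ + v₅ = 0

Set up α₁v₁ + … + α₅v₅ = 0 and solve the homogeneous system.
A generator of the null space is (2, 1, 2, -1, 1).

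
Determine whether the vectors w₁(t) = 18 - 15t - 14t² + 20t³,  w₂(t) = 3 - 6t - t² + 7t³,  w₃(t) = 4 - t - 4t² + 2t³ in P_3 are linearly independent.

Take coordinates with respect to the standard basis {1, t, …, t³}.
Row-reduce the matrix whose columns are w₁, w₂, w₃.
The reduction yields 2 nonzero rows, so the rank is 2.
Since rank 2 < 3, the set is linearly dependent.

linearly dependent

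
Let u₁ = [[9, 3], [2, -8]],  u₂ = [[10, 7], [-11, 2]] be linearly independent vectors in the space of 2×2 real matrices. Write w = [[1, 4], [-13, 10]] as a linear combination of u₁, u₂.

Work in coordinates with respect to the standard basis {E₁₁, E₁₂, E₂₁, E₂₂}.
Since u₁, u₂ are independent, the coefficients expressing w are uniquely determined by a linear system.
Row-reducing the augmented matrix gives the unique coefficients (c₁, c₂) = (-1, 1).

w = -u₁ + u₂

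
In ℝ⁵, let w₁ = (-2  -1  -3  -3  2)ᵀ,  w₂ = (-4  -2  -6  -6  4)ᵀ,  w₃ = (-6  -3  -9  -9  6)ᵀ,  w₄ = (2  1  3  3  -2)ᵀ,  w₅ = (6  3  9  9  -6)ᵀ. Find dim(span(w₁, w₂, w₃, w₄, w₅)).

dim = 1

Put the 5×5 matrix [w₁|w₂|w₃|w₄|w₅] into echelon form.
There is 1 pivot column, so rank = 1.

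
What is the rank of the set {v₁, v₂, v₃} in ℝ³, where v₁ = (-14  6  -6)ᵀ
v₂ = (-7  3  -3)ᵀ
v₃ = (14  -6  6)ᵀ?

rank 1

Apply Gaussian elimination to the matrix whose rows are v₁, v₂, v₃.
There is 1 pivot column, so rank = 1.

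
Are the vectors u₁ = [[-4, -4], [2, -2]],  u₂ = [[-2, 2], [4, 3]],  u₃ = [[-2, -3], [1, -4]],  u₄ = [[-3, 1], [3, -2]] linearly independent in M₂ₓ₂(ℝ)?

linearly independent

Take coordinates with respect to the standard basis {E₁₁, E₁₂, E₂₁, E₂₂}.
Row-reduce the matrix whose columns are u₁, u₂, u₃, u₄.
The reduction yields 4 nonzero rows, so the rank is 4.
Since rank = 4 (the number of vectors), the set is linearly independent.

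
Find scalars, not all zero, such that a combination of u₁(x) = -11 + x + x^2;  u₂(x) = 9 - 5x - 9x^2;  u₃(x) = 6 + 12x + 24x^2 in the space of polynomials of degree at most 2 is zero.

Pass to coordinate vectors relative to the basis {1, x, x^2}.
Solve the homogeneous system with u₁, u₂, u₃ as columns by row-reducing the coefficient matrix.
The free variable yields coefficients (3, 3, 1) (any nonzero multiple also works).

3u₁ + 3u₂ + u₃ = 0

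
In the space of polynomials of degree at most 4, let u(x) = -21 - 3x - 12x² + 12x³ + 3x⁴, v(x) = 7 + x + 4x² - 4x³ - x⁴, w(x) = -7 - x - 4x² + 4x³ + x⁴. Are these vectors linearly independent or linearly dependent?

Take coordinates with respect to the standard basis {1, x, …, x⁴}.
One vector is a scalar multiple of another, so the set is dependent.

linearly dependent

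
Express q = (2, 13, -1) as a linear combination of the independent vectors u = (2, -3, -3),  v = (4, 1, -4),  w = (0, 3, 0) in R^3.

q = -u + v + 3w

Write q = α₁u + … + α₃w and equate components.
Row-reducing the augmented matrix gives the unique coefficients (α₁, α₂, α₃) = (-1, 1, 3).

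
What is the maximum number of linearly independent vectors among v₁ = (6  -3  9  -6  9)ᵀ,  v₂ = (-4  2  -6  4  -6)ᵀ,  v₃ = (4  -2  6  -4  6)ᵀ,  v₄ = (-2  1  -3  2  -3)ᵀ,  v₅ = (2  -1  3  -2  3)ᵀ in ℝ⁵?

1

Row-reduce the 5×5 matrix with these as rows.
There is 1 pivot column, so rank = 1.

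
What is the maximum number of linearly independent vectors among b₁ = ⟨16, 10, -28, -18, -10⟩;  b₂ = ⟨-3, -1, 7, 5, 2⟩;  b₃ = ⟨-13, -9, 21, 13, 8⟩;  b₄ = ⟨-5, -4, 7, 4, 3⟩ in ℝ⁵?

Put the 5×4 matrix [b₁|b₂|b₃|b₄] into echelon form.
Reduction leaves 2 leading entries, giving rank 2.

2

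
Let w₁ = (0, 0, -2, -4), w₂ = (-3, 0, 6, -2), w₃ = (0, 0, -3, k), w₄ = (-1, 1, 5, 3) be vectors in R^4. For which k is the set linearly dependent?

k = -6

Place the vectors as rows of a 4×4 matrix; dependence ⇔ determinant zero.
The determinant works out to -6*k - 36.
Setting this to zero gives k = -6.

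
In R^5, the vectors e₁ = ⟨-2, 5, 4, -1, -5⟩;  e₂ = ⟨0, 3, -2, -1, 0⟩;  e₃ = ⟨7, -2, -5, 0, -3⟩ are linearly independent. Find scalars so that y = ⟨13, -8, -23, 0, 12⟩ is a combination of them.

y = -3e₁ + 3e₂ + e₃

Write y = α₁e₁ + … + α₃e₃ and equate components.
The system has the unique solution (α₁, α₂, α₃) = (-3, 3, 1).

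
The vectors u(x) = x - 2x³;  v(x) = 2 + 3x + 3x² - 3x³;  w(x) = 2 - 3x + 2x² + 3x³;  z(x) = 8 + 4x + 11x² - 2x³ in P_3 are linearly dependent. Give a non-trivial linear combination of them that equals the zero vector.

2u - 3v - w + z = 0

Pass to coordinate vectors relative to the basis {1, x, …, x³}.
Row-reduce the matrix with u, v, w, z as columns; the null space gives the coefficients.
The free variable yields coefficients (2, -3, -1, 1) (any nonzero multiple also works).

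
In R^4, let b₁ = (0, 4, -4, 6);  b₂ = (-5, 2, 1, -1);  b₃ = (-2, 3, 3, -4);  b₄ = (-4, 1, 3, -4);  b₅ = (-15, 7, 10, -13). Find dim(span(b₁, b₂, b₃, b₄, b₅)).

Row-reduce the 5×4 matrix with these as rows.
Reduction leaves 3 leading entries, giving rank 3.
(With 5 elements in a 4-dimensional space the rank is at most 4.)

dim = 3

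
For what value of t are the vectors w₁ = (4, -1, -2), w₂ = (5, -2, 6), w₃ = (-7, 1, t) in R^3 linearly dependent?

t = 12

The vectors are dependent exactly when the determinant of the matrix with rows w₁, w₂, w₃ vanishes.
The determinant works out to 36 - 3*t.
This vanishes exactly when t = 12.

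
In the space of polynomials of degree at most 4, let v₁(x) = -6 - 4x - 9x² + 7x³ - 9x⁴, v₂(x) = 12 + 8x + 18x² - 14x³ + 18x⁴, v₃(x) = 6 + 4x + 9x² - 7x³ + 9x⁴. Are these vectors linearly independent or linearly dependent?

linearly dependent

Write each element as a coordinate vector in ℝ⁵ using {1, x, …, x⁴}.
Place the vectors as rows of a 3×5 matrix and reduce to echelon form.
The reduction yields 1 nonzero row, so the rank is 1.
Since rank 1 < 3, the set is linearly dependent.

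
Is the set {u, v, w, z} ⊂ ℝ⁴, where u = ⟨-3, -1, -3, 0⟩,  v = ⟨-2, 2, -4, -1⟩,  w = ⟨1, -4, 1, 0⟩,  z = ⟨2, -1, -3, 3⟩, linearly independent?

The matrix [u|v|w|z] has determinant 143.
A nonzero determinant means the columns are linearly independent.

linearly independent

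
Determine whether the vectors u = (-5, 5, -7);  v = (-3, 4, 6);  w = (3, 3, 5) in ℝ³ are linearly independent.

Form the 3×3 matrix with these as columns; its determinant is 302.
A nonzero determinant means the columns are linearly independent.

linearly independent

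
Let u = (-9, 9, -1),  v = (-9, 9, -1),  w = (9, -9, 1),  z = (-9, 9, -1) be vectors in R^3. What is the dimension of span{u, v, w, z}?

Apply Gaussian elimination to the matrix whose rows are u, v, w, z.
The echelon form has 1 nonzero row, so the rank is 1.
(With 4 elements in a 3-dimensional space the rank is at most 3.)

dim = 1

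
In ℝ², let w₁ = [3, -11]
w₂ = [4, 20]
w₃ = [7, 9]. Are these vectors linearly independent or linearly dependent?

linearly dependent

There are 3 vectors in a 2-dimensional space, so they cannot be linearly independent.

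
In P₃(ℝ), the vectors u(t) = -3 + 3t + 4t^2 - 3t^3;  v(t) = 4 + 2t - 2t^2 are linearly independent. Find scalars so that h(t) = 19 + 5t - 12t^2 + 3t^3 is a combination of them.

Take coordinate vectors relative to {1, t, …, t^3}.
Since u, v are independent, the coefficients expressing h are uniquely determined by a linear system.
The system has the unique solution (c₁, c₂) = (-1, 4).

h = -u + 4v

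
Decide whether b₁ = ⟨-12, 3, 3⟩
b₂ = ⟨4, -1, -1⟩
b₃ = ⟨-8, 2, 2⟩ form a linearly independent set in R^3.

linearly dependent

One vector is a scalar multiple of another, so the set is dependent.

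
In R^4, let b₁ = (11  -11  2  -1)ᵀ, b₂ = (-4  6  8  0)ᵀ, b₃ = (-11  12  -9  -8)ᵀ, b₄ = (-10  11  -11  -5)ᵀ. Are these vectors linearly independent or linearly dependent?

Row-reduce the matrix whose columns are b₁, b₂, b₃, b₄.
The reduction yields 4 nonzero rows, so the rank is 4.
Since rank = 4 (the number of vectors), the set is linearly independent.

linearly independent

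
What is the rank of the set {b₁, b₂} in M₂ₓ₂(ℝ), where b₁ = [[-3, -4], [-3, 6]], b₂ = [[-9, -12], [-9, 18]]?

Use coordinates relative to {E₁₁, E₁₂, E₂₁, E₂₂}.
Put the 4×2 matrix [b₁|b₂] into echelon form.
The echelon form has 1 nonzero row, so the rank is 1.

rank 1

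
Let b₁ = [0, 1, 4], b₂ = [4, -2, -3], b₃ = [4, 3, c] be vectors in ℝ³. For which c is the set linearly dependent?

Dependence holds iff the 3×3 matrix [b₁ b₂ b₃] is singular.
The determinant works out to 68 - 4*c.
Setting this to zero gives c = 17.

c = 17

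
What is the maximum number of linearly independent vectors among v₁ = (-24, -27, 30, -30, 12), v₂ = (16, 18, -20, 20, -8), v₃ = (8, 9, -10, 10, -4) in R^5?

Put the 5×3 matrix [v₁|v₂|v₃] into echelon form.
The echelon form has 1 nonzero row, so the rank is 1.

1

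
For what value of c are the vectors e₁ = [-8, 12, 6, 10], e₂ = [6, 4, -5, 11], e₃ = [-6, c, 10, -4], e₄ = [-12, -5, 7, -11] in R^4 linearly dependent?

c = 10

The vectors are dependent exactly when the determinant of the matrix with rows e₁, e₂, e₃, e₄ vanishes.
Expanding, det = 400*c - 4000.
Solving 400*c - 4000 = 0 yields c = 10.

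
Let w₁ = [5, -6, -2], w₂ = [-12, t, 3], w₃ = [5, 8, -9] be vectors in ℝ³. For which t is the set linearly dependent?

Place the vectors as rows of a 3×3 matrix; dependence ⇔ determinant zero.
Expanding, det = 630 - 35*t.
Setting this to zero gives t = 18.

t = 18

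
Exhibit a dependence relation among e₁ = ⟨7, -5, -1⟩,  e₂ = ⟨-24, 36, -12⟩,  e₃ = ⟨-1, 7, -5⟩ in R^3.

Set up α₁e₁ + … + α₃e₃ = 0 and solve the homogeneous system.
The free variable yields coefficients (3, 1, -3) (any nonzero multiple also works).

3e₁ + e₂ - 3e₃ = 0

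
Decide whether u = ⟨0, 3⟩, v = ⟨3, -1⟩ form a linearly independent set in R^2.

linearly independent

The matrix [u|v] has determinant -9.
A nonzero determinant means the columns are linearly independent.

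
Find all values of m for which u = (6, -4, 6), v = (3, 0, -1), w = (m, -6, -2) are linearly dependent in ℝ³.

The set is linearly dependent precisely when det[u; v; w] = 0.
Expanding, det = 4*m - 168.
This vanishes exactly when m = 42.

m = 42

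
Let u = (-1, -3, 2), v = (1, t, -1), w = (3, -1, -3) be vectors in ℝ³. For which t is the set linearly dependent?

The set is linearly dependent precisely when det[u; v; w] = 0.
Cofactor expansion gives det = -3*t - 1.
Setting this to zero gives t = -1/3.

t = -1/3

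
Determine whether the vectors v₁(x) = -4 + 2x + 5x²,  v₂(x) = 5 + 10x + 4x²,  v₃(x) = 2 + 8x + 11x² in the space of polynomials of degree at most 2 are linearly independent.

Take coordinates with respect to the standard basis {1, x, x²}.
Form the 3×3 matrix with these as columns; its determinant is -306.
A nonzero determinant means the columns are linearly independent.

linearly independent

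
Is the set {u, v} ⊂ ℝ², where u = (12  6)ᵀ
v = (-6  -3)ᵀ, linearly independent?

Place the vectors as rows of a 2×2 matrix and reduce to echelon form.
The reduction yields 1 nonzero row, so the rank is 1.
Since rank 1 < 2, the set is linearly dependent.

linearly dependent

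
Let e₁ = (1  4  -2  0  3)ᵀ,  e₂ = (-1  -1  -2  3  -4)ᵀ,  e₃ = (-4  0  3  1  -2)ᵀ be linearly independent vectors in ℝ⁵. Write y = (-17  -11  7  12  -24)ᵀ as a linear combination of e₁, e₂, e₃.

y = -2e₁ + 3e₂ + 3e₃

Solve the system with e₁, e₂, e₃ as columns and y as the right-hand side.
The system has the unique solution (α₁, α₂, α₃) = (-2, 3, 3).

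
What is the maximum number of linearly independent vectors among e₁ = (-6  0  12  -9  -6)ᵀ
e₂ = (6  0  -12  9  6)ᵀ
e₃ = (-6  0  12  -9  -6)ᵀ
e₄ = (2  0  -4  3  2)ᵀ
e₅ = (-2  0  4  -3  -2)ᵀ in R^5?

Apply Gaussian elimination to the matrix whose rows are e₁, e₂, e₃, e₄, e₅.
Exactly 1 pivot survives; hence the rank is 1.

1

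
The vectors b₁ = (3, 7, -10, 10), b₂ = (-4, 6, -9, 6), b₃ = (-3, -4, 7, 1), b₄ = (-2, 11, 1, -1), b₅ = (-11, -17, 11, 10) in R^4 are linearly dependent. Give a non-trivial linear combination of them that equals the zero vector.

Solve the homogeneous system with b₁, b₂, b₃, b₄, b₅ as columns by row-reducing the coefficient matrix.
One solution (up to scaling) is (0, 1, 3, -1, -1).

b₂ + 3b₃ - b₄ - b₅ = 0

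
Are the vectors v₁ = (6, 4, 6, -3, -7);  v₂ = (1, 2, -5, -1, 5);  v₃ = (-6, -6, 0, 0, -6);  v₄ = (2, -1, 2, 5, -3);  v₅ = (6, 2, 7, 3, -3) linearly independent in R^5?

The matrix [v₁|v₂|v₃|v₄|v₅] has determinant -1674.
A nonzero determinant means the columns are linearly independent.

linearly independent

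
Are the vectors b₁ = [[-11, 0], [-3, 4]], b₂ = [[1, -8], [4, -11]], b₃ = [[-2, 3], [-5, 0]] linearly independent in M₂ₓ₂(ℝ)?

linearly independent

Take coordinates with respect to the standard basis {E₁₁, E₁₂, E₂₁, E₂₂}.
Row-reduce the matrix whose columns are b₁, b₂, b₃.
The reduction yields 3 nonzero rows, so the rank is 3.
Since rank = 3 (the number of vectors), the set is linearly independent.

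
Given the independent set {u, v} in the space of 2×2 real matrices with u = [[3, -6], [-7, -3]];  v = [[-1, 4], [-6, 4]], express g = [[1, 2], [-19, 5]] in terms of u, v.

g = u + 2v

Work in coordinates with respect to the standard basis {E₁₁, E₁₂, E₂₁, E₂₂}.
Since u, v are independent, the coefficients expressing g are uniquely determined by a linear system.
Back-substitution yields (α₁, α₂) = (1, 2).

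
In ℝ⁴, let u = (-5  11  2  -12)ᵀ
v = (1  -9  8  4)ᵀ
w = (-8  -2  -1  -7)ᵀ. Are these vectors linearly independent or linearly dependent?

linearly independent

Row-reduce the matrix whose columns are u, v, w.
The reduction yields 3 nonzero rows, so the rank is 3.
Since rank = 3 (the number of vectors), the set is linearly independent.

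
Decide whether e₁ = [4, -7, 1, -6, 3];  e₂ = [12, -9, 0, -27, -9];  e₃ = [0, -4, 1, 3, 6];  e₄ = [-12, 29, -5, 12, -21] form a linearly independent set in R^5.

Row-reduce the matrix whose columns are e₁, e₂, e₃, e₄.
The reduction yields 2 nonzero rows, so the rank is 2.
Since rank 2 < 4, the set is linearly dependent.
Indeed 3e₁ - e₂ - 3e₃ = 0.

linearly dependent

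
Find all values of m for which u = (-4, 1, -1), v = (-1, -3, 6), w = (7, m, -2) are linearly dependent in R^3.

Dependence holds iff the 3×3 matrix [u v w] is singular.
Expanding, det = 25*m - 5.
Setting this to zero gives m = 1/5.

m = 1/5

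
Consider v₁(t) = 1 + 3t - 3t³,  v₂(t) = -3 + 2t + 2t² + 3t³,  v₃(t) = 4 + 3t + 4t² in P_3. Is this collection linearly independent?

Take coordinates with respect to the standard basis {1, t, …, t³}.
Row-reduce the matrix whose columns are v₁, v₂, v₃.
The reduction yields 3 nonzero rows, so the rank is 3.
Since rank = 3 (the number of vectors), the set is linearly independent.

linearly independent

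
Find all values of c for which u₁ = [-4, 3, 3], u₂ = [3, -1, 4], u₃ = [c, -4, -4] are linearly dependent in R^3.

c = 16/3

Dependence holds iff the 3×3 matrix [u₁ u₂ u₃] is singular.
Expanding, det = 15*c - 80.
Solving 15*c - 80 = 0 yields c = 16/3.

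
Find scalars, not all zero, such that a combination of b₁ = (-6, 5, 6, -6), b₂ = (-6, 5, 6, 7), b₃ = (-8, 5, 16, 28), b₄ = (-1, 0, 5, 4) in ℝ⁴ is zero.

b₁ - 2b₂ + b₃ - 2b₄ = 0

Row-reduce the matrix with b₁, b₂, b₃, b₄ as columns; the null space gives the coefficients.
One solution (up to scaling) is (1, -2, 1, -2).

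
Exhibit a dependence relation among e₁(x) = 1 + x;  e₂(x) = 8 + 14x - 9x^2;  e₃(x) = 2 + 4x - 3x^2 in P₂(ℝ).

2e₁ - e₂ + 3e₃ = 0

Write each element as a vector in ℝ³ using {1, x, x^2}.
Solve the homogeneous system with e₁, e₂, e₃ as columns by row-reducing the coefficient matrix.
The free variable yields coefficients (2, -1, 3) (any nonzero multiple also works).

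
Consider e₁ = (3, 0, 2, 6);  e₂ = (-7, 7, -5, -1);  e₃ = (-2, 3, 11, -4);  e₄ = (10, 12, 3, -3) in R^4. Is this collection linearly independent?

Form the 4×4 matrix with these as columns; its determinant is -12227.
A nonzero determinant means the columns are linearly independent.

linearly independent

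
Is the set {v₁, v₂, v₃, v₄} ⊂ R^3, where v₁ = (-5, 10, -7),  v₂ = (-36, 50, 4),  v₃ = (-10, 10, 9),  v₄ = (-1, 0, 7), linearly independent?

There are 4 vectors in a 3-dimensional space, so they cannot be linearly independent.

linearly dependent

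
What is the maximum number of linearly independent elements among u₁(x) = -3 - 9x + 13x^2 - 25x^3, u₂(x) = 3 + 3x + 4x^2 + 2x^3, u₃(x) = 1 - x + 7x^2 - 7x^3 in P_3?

Represent each element by its coordinate vector in ℝ⁴.
Put the 4×3 matrix [u₁|u₂|u₃] into echelon form.
Reduction leaves 2 leading entries, giving rank 2.

2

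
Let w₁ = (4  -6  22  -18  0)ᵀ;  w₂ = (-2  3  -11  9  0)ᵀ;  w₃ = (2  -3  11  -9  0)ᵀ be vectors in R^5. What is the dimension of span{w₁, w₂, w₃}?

1

Row-reduce the 3×5 matrix with these as rows.
Exactly 1 pivot survives; hence the rank is 1.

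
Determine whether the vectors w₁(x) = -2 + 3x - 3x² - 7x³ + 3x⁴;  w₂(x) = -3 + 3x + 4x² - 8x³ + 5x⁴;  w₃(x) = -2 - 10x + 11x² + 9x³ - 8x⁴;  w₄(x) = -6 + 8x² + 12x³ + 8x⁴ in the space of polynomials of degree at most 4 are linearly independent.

Write each element as a coordinate vector in ℝ⁵ using {1, x, …, x⁴}.
Row-reduce the matrix whose columns are w₁, w₂, w₃, w₄.
The reduction yields 4 nonzero rows, so the rank is 4.
Since rank = 4 (the number of vectors), the set is linearly independent.

linearly independent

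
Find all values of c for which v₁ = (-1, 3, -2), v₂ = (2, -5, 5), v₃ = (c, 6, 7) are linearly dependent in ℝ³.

The vectors are dependent exactly when the determinant of the matrix with rows v₁, v₂, v₃ vanishes.
Expanding, det = 5*c - 1.
Solving 5*c - 1 = 0 yields c = 1/5.

c = 1/5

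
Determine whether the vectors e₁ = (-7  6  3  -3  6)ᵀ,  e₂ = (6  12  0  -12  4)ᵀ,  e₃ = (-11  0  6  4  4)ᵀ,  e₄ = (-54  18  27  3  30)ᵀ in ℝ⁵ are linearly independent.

linearly dependent

Row-reduce the matrix whose columns are e₁, e₂, e₃, e₄.
The reduction yields 3 nonzero rows, so the rank is 3.
Since rank 3 < 4, the set is linearly dependent.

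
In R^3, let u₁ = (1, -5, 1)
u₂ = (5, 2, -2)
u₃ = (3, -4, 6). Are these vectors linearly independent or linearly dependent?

Row-reduce the matrix whose columns are u₁, u₂, u₃.
The reduction yields 3 nonzero rows, so the rank is 3.
Since rank = 3 (the number of vectors), the set is linearly independent.

linearly independent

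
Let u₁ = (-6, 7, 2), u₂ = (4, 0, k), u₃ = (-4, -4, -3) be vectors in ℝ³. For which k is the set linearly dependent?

k = 1

Dependence holds iff the 3×3 matrix [u₁ u₂ u₃] is singular.
The determinant works out to 52 - 52*k.
This vanishes exactly when k = 1.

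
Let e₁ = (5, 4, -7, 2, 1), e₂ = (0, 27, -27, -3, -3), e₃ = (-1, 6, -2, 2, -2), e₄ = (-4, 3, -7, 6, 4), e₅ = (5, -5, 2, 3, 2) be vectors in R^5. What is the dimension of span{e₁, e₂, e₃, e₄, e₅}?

4

Put the 5×5 matrix [e₁|e₂|e₃|e₄|e₅] into echelon form.
There are 4 pivot columns, so rank = 4.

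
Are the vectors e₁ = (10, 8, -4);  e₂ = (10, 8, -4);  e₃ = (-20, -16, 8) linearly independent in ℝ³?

One vector is a scalar multiple of another, so the set is dependent.

linearly dependent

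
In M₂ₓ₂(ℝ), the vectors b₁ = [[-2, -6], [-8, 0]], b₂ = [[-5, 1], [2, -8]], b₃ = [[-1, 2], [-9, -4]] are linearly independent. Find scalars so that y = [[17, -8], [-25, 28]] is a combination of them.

Work in coordinates with respect to the standard basis {E₁₁, E₁₂, E₂₁, E₂₂}.
Solve the system with b₁, b₂, b₃ as columns and y as the right-hand side.
Row-reducing the augmented matrix gives the unique coefficients (α₁, α₂, α₃) = (1, -4, 1).

y = b₁ - 4b₂ + b₃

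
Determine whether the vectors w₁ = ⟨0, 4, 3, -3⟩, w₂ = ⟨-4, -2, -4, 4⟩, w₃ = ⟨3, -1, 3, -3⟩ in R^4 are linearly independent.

linearly independent

Place the vectors as rows of a 3×4 matrix and reduce to echelon form.
The reduction yields 3 nonzero rows, so the rank is 3.
Since rank = 3 (the number of vectors), the set is linearly independent.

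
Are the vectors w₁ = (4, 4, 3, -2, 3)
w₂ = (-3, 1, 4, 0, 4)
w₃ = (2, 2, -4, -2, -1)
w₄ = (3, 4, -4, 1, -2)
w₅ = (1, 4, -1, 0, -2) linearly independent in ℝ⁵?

Place the vectors as rows of a 5×5 matrix and reduce to echelon form.
The reduction yields 5 nonzero rows, so the rank is 5.
Since rank = 5 (the number of vectors), the set is linearly independent.

linearly independent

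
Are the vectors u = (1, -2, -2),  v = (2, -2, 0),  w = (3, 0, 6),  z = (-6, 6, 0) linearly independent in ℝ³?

There are 4 vectors in a 3-dimensional space, so they cannot be linearly independent.

linearly dependent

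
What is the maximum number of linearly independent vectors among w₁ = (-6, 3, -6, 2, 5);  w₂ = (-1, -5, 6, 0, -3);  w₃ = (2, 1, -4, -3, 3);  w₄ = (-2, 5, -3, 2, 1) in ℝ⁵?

4

Put the 5×4 matrix [w₁|w₂|w₃|w₄] into echelon form.
Exactly 4 pivots survive; hence the rank is 4.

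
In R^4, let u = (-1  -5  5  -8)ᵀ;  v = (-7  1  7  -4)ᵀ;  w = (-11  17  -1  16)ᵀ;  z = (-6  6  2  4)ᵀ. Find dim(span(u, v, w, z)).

dim = 2

Form the matrix with u, v, w, z as columns and reduce.
The echelon form has 2 nonzero rows, so the rank is 2.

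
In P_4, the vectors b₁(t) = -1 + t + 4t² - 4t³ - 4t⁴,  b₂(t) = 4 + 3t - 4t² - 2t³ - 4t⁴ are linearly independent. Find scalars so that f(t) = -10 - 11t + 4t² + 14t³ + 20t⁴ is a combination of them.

f = -2b₁ - 3b₂

Take coordinate vectors relative to {1, t, …, t⁴}.
Solve the system with b₁, b₂ as columns and f as the right-hand side.
The system has the unique solution (α₁, α₂) = (-2, -3).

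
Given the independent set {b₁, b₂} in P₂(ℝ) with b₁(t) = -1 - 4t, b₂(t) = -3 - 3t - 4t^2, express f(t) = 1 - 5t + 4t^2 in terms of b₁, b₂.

Take coordinate vectors relative to {1, t, t^2}.
Since b₁, b₂ are independent, the coefficients expressing f are uniquely determined by a linear system.
The system has the unique solution (a₁, a₂) = (2, -1).

f = 2b₁ - b₂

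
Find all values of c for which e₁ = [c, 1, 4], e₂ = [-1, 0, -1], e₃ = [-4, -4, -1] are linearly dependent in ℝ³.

c = 19/4

Place the vectors as rows of a 3×3 matrix; dependence ⇔ determinant zero.
The determinant works out to 19 - 4*c.
Solving 19 - 4*c = 0 yields c = 19/4.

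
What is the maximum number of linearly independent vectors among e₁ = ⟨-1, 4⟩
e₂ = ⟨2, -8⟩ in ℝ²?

Apply Gaussian elimination to the matrix whose rows are e₁, e₂.
Exactly 1 pivot survives; hence the rank is 1.

1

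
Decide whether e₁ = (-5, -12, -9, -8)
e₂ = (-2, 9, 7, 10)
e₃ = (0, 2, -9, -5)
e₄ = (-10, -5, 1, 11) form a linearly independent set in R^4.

The matrix [e₁|e₂|e₃|e₄] has determinant 4315.
A nonzero determinant means the columns are linearly independent.

linearly independent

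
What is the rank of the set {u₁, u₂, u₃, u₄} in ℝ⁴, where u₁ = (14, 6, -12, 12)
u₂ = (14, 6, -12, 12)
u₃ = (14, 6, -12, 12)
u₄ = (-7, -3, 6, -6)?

Put the 4×4 matrix [u₁|u₂|u₃|u₄] into echelon form.
Reduction leaves 1 leading entry, giving rank 1.

rank 1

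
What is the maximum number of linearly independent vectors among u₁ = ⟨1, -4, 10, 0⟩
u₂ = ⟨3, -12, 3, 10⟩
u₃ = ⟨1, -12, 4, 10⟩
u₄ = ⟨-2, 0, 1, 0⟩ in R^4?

3

Row-reduce the 4×4 matrix with these as rows.
The echelon form has 3 nonzero rows, so the rank is 3.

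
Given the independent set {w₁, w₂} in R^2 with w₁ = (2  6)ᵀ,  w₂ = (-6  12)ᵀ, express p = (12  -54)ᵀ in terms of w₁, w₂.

Since w₁, w₂ are independent, the coefficients expressing p are uniquely determined by a linear system.
Back-substitution yields (a₁, a₂) = (-3, -3).

p = -3w₁ - 3w₂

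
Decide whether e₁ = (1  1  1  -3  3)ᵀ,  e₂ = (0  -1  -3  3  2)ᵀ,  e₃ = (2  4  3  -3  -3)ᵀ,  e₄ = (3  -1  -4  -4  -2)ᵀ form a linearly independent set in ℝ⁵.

linearly independent

Place the vectors as rows of a 4×5 matrix and reduce to echelon form.
The reduction yields 4 nonzero rows, so the rank is 4.
Since rank = 4 (the number of vectors), the set is linearly independent.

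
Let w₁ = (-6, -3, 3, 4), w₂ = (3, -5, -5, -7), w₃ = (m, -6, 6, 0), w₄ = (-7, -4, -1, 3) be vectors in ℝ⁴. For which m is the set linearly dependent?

m = -20/9

The set is linearly dependent precisely when det[w₁; w₂; w₃; w₄] = 0.
The determinant works out to 135*m + 300.
Setting this to zero gives m = -20/9.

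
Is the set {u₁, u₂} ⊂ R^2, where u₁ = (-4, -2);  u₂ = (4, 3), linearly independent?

linearly independent

The matrix [u₁|u₂] has determinant -4.
A nonzero determinant means the columns are linearly independent.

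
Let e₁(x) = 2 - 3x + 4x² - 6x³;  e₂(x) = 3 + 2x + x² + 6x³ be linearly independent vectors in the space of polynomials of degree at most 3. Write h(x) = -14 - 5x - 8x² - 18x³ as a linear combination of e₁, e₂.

Take coordinate vectors relative to {1, x, …, x³}.
Set up the augmented matrix [e₁ | e₂ | h] and row-reduce.
Row-reducing the augmented matrix gives the unique coefficients (a₁, a₂) = (-1, -4).

h = -e₁ - 4e₂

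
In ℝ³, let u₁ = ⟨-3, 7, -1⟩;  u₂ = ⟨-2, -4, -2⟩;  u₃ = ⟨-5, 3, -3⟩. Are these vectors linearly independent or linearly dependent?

Place the vectors as rows of a 3×3 matrix and reduce to echelon form.
The reduction yields 2 nonzero rows, so the rank is 2.
Since rank 2 < 3, the set is linearly dependent.
Indeed u₁ + u₂ - u₃ = 0.

linearly dependent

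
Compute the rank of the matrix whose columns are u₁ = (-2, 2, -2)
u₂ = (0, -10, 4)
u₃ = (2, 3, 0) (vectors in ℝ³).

Put the 3×3 matrix [u₁|u₂|u₃] into echelon form.
Exactly 2 pivots survive; hence the rank is 2.

2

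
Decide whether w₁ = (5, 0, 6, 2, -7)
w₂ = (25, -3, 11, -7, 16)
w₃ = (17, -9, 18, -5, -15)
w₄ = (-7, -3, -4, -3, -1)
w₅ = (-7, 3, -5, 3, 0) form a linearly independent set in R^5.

Place the vectors as rows of a 5×5 matrix and reduce to echelon form.
The reduction yields 3 nonzero rows, so the rank is 3.
Since rank 3 < 5, the set is linearly dependent.

linearly dependent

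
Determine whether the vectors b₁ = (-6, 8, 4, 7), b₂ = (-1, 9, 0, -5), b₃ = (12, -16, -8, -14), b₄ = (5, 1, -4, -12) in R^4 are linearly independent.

linearly dependent

One vector is a scalar multiple of another, so the set is dependent.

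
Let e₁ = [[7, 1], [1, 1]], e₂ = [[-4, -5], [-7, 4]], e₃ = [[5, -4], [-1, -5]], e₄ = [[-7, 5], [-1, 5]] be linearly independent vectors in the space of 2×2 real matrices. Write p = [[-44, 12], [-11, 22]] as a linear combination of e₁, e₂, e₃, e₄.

p = -2e₁ + e₂ - e₃ + 3e₄

Take coordinate vectors relative to {E₁₁, E₁₂, E₂₁, E₂₂}.
Write p = c₁e₁ + … + c₄e₄ and equate components.
Row-reducing the augmented matrix gives the unique coefficients (c₁, …, c₄) = (-2, 1, -1, 3).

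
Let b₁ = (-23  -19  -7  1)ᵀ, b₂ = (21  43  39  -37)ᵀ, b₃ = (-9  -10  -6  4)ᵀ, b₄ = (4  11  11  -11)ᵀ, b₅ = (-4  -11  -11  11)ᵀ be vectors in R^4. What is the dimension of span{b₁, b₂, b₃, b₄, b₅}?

2

Row-reduce the 5×4 matrix with these as rows.
There are 2 pivot columns, so rank = 2.
(With 5 elements in a 4-dimensional space the rank is at most 4.)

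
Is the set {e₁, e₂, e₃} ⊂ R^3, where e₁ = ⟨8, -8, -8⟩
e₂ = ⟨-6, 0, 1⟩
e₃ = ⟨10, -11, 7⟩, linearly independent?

Place the vectors as rows of a 3×3 matrix and reduce to echelon form.
The reduction yields 3 nonzero rows, so the rank is 3.
Since rank = 3 (the number of vectors), the set is linearly independent.

linearly independent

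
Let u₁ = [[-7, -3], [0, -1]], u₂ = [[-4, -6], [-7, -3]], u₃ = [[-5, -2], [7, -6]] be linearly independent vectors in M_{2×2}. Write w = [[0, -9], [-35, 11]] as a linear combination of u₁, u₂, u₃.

Take coordinate vectors relative to {E₁₁, E₁₂, E₂₁, E₂₂}.
Set up the augmented matrix [u₁ | u₂ | u₃ | w] and row-reduce.
The system has the unique solution (a₁, a₂, a₃) = (1, 2, -3).

w = u₁ + 2u₂ - 3u₃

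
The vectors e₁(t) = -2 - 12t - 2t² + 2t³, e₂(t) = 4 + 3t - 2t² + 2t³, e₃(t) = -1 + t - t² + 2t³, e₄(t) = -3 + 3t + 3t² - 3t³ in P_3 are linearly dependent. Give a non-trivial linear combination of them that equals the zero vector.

Write each element as a vector in ℝ⁴ using {1, t, …, t³}.
Solve the homogeneous system with e₁, e₂, e₃, e₄ as columns by row-reducing the coefficient matrix.
The free variable yields coefficients (1, 2, 0, 2) (any nonzero multiple also works).

e₁ + 2e₂ + 2e₄ = 0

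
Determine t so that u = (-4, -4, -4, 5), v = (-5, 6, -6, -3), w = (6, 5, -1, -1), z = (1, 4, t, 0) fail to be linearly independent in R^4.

The set is linearly dependent precisely when det[u; v; w; z] = 0.
Expanding, det = 249*t + 996.
This vanishes exactly when t = -4.

t = -4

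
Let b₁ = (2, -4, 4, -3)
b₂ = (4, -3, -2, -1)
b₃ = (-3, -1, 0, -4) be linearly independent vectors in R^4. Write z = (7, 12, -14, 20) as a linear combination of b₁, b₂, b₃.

Since b₁, b₂, b₃ are independent, the coefficients expressing z are uniquely determined by a linear system.
Back-substitution yields (α₁, α₂, α₃) = (-3, 1, -3).

z = -3b₁ + b₂ - 3b₃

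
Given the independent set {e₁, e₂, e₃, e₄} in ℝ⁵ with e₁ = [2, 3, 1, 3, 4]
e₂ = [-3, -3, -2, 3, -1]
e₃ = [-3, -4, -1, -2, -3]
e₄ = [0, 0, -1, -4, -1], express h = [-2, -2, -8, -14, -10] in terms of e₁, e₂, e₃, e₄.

h = -4e₁ + 2e₂ - 4e₃ + 4e₄

Set up the augmented matrix [e₁ | e₂ | e₃ | e₄ | h] and row-reduce.
Back-substitution yields (c₁, …, c₄) = (-4, 2, -4, 4).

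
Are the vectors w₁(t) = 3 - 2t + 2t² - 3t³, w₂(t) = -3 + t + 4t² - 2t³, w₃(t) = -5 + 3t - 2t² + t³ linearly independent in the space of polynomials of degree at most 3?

Take coordinates with respect to the standard basis {1, t, …, t³}.
Row-reduce the matrix whose columns are w₁, w₂, w₃.
The reduction yields 3 nonzero rows, so the rank is 3.
Since rank = 3 (the number of vectors), the set is linearly independent.

linearly independent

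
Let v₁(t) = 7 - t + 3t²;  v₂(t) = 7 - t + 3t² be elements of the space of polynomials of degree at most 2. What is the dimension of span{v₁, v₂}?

Represent each element by its coordinate vector in ℝ³.
Form the matrix with v₁, v₂ as columns and reduce.
The echelon form has 1 nonzero row, so the rank is 1.

1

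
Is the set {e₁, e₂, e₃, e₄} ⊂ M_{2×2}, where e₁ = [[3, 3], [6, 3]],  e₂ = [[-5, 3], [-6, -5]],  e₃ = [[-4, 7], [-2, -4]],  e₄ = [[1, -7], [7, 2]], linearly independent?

Write each element as a coordinate vector in ℝ⁴ using {E₁₁, E₁₂, E₂₁, E₂₂}.
Form the 4×4 matrix with these as columns; its determinant is 12.
A nonzero determinant means the columns are linearly independent.

linearly independent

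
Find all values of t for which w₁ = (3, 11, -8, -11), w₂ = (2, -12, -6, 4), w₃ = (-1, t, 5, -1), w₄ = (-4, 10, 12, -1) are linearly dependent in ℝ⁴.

Place the vectors as rows of a 4×4 matrix; dependence ⇔ determinant zero.
The determinant works out to 14*t + 84.
This vanishes exactly when t = -6.

t = -6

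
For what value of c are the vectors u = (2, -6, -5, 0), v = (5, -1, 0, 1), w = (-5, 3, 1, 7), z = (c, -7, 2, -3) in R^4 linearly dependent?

Place the vectors as rows of a 4×4 matrix; dependence ⇔ determinant zero.
Expanding, det = 44*c - 1760.
Solving 44*c - 1760 = 0 yields c = 40.

c = 40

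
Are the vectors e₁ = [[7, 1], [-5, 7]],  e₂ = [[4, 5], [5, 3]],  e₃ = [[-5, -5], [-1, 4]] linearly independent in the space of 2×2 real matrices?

Write each element as a coordinate vector in ℝ⁴ using {E₁₁, E₁₂, E₂₁, E₂₂}.
Row-reduce the matrix whose columns are e₁, e₂, e₃.
The reduction yields 3 nonzero rows, so the rank is 3.
Since rank = 3 (the number of vectors), the set is linearly independent.

linearly independent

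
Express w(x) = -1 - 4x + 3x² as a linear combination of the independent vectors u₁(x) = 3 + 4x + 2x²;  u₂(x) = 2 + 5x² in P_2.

Identify each element with its coordinate vector in ℝ³ via {1, x, x²}.
Since u₁, u₂ are independent, the coefficients expressing w are uniquely determined by a linear system.
Back-substitution yields (c₁, c₂) = (-1, 1).

w = -u₁ + u₂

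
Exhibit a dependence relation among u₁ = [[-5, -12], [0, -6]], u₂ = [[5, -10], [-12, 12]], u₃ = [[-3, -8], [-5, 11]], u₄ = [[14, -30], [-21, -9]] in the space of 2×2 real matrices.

2u₁ + 3u₂ - 3u₃ - u₄ = 0

Write each element as a vector in ℝ⁴ using {E₁₁, E₁₂, E₂₁, E₂₂}.
Row-reduce the matrix with u₁, u₂, u₃, u₄ as columns; the null space gives the coefficients.
One solution (up to scaling) is (2, 3, -3, -1).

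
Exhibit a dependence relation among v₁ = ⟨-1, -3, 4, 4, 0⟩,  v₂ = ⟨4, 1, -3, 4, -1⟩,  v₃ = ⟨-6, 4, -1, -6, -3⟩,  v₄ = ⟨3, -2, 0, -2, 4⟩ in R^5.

v₁ + v₂ + v₃ + v₄ = 0

Set up α₁v₁ + … + α₄v₄ = 0 and solve the homogeneous system.
One solution (up to scaling) is (1, 1, 1, 1).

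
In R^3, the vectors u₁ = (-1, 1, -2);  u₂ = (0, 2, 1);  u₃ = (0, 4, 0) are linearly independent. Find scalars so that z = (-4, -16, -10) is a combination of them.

z = 4u₁ - 2u₂ - 4u₃

Write z = c₁u₁ + … + c₃u₃ and equate components.
The system has the unique solution (c₁, c₂, c₃) = (4, -2, -4).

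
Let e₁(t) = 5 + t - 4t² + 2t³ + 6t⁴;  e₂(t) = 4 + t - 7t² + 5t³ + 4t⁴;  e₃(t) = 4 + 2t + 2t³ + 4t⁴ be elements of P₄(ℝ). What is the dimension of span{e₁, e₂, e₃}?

Represent each element by its coordinate vector in ℝ⁵.
Apply Gaussian elimination to the matrix whose rows are e₁, e₂, e₃.
The echelon form has 3 nonzero rows, so the rank is 3.

dim = 3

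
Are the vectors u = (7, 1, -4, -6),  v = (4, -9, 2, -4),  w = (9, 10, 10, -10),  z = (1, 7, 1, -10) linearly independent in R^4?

linearly independent

The matrix [u|v|w|z] has determinant 11316.
A nonzero determinant means the columns are linearly independent.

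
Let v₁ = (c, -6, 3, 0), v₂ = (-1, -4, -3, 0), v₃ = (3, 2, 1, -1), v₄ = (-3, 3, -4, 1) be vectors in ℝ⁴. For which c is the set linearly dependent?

c = -1/9

The vectors are dependent exactly when the determinant of the matrix with rows v₁, v₂, v₃, v₄ vanishes.
Expanding, det = 27*c + 3.
Solving 27*c + 3 = 0 yields c = -1/9.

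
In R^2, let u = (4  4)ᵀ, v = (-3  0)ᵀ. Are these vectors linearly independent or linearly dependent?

linearly independent

Place the vectors as rows of a 2×2 matrix and reduce to echelon form.
The reduction yields 2 nonzero rows, so the rank is 2.
Since rank = 2 (the number of vectors), the set is linearly independent.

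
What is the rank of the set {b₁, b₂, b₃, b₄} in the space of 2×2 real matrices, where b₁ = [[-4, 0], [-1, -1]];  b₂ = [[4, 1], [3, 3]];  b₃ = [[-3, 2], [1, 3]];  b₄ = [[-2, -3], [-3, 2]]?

Represent each element by its coordinate vector in ℝ⁴.
Row-reduce the 4×4 matrix with these as rows.
Reduction leaves 4 leading entries, giving rank 4.

4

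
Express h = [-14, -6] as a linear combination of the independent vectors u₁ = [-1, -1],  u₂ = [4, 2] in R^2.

Set up the augmented matrix [u₁ | u₂ | h] and row-reduce.
Row-reducing the augmented matrix gives the unique coefficients (a₁, a₂) = (-2, -4).

h = -2u₁ - 4u₂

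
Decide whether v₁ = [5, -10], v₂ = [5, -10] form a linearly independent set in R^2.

linearly dependent

The matrix [v₁|v₂] has determinant 0.
A zero determinant means the columns are linearly dependent.
Indeed v₁ - v₂ = 0.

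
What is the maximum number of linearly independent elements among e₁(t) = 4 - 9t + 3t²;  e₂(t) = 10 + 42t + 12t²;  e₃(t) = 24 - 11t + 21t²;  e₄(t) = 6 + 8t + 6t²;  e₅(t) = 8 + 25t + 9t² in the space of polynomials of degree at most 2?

2

Pass to coordinate vectors with respect to the basis {1, t, t²}.
Row-reduce the 5×3 matrix with these as rows.
The echelon form has 2 nonzero rows, so the rank is 2.
(With 5 elements in a 3-dimensional space the rank is at most 3.)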